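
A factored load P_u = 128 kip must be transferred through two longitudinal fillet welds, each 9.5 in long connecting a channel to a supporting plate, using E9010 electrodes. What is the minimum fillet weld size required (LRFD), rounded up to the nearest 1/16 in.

w = 1/4 in

E90XX → F_EXX = 90 ksi.
Total weld length L = 19 in.
Required throat t_e = P_u / (φ × 0.6 F_EXX × L) = 128 / (0.75 × 0.6 × 90 × 19) = 0.1663 in.
Required leg w = t_e / 0.707 = 0.2353 in → use 1/4 in.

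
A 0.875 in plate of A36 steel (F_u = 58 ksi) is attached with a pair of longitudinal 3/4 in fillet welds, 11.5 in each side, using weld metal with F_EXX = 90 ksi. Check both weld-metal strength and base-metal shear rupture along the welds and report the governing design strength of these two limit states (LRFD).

φR_n ≈ 494 kips (weld metal governs)

t_e = 0.707 × 0.75 = 0.5302 in; L = 23 in.
Weld metal: φR_n = 0.75 × 0.6 × 90 × 0.5302 × 23 = 493.9 kips.
Base metal (shear rupture): φR_n = 0.75 × 0.6 × 58 × 0.875 × 23 = 525.3 kips.
Governing: weld metal.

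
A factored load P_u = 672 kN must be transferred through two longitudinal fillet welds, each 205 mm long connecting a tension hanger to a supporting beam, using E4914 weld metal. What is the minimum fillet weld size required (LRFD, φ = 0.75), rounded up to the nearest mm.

E49XX → F_EXX = 490 MPa.
Total weld length L = 410 mm.
Required throat t_e = P_u / (φ × 0.6 F_EXX × L) = 672 / (0.75 × 0.6 × 490 × 410 × 10⁻³) = 7.433 mm.
Required leg w = t_e / 0.707 = 10.51 mm → use 11 mm.

w = 11 mm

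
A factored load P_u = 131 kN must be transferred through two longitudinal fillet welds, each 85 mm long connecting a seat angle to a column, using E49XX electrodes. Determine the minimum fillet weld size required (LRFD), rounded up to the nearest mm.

E49XX → F_EXX = 490 MPa.
Total weld length L = 170 mm.
Required throat t_e = P_u / (φ × 0.6 F_EXX × L) = 131 / (0.75 × 0.6 × 490 × 170 × 10⁻³) = 3.495 mm.
Required leg w = t_e / 0.707 = 4.943 mm → use 5 mm.

w = 5 mm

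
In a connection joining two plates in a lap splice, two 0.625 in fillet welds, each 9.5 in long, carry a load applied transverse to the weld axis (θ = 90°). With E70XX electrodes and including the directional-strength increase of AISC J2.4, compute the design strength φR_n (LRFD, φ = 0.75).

φR_n ≈ 397 kips

E70XX → F_EXX = 70 ksi.
t_e = 0.707 × 0.625 = 0.4419 in; A_we = 0.4419 × 19 = 8.396 in².
Directional factor: 1.0 + 0.5 sin^1.5(90°) = 1.5.
F_nw = 0.6 × 70 × 1.5 = 63 ksi.
φR_n = 0.75 × 63 × 8.396 = 396.7 kips.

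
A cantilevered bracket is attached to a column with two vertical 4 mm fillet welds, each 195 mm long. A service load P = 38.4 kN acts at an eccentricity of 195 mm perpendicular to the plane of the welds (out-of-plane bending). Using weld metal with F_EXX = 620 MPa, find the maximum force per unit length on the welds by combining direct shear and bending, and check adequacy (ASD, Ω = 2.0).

L_w = 2 × 195 = 390 mm; section modulus (unit throat) S = 2 × L²/6 = 12680 mm².
Direct shear f_v = P/L_w = 38.4×10³/390 = 98.46 N/mm.
Moment M = P × e = 38.4×10³ × 195 = 7488000 N·mm; bending f_b = M/S = 590.8 N/mm.
f_max = √(f_v² + f_b²) = √(98.46² + 590.8²) = 598.9 N/mm.
r_n/Ω = (1/2.0) × 0.6 × 620 × (0.707 × 4) = 526 N/mm → NOT adequate.

f_max ≈ 599 N/mm; NOT adequate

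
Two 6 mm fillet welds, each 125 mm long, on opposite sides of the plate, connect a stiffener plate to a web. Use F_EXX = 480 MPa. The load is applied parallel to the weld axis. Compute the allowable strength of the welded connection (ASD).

Effective throat t_e = 0.707 × 6 = 4.242 mm.
Total length L = 250 mm; A_we = 4.242 × 250 = 1060 mm².
F_nw = 0.6 F_EXX = 0.6 × 480 = 288 MPa.
R_n = 288 × 1060 × 10⁻³ = 305.4 kN; R_n/Ω = 305.4/2.0 = 152.7 kN.

R_n/Ω ≈ 153 kN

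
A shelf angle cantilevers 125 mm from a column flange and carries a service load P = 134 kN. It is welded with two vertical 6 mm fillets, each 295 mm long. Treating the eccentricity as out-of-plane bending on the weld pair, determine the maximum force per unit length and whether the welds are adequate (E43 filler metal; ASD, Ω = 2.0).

f_max ≈ 620 N/mm; NOT adequate

E43XX → F_EXX = 430 MPa.
L_w = 2 × 295 = 590 mm; section modulus (unit throat) S = 2 × L²/6 = 29010 mm².
Direct shear f_v = P/L_w = 134×10³/590 = 227.1 N/mm.
Moment M = P × e = 134×10³ × 125 = 16750000 N·mm; bending f_b = M/S = 577.4 N/mm.
f_max = √(f_v² + f_b²) = √(227.1² + 577.4²) = 620.5 N/mm.
r_n/Ω = (1/2.0) × 0.6 × 430 × (0.707 × 6) = 547.2 N/mm → NOT adequate.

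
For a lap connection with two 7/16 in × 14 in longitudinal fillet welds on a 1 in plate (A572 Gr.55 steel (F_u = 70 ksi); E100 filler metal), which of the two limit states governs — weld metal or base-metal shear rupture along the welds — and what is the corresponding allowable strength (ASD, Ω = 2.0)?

R_n/Ω ≈ 260 kip (weld metal governs)

E100XX → F_EXX = 100 ksi.
t_e = 0.707 × 0.4375 = 0.3093 in; L = 28 in.
Weld metal: R_n/Ω = (1/2.0) × 0.6 × 100 × 0.3093 × 28 = 259.8 kip.
Base metal (shear rupture): R_n/Ω = (1/2.0) × 0.6 × 70 × 1 × 28 = 588 kip.
Governing: weld metal.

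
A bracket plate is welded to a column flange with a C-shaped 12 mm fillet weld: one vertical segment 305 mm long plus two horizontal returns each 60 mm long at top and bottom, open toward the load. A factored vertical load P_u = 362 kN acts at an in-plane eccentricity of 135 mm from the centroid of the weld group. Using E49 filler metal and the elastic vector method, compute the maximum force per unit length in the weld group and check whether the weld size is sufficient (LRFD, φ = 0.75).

E49XX → F_EXX = 490 MPa.
Total weld length L_w = 425 mm. Treat welds as unit-width lines.
Centroid: x̄ = 2×60×30 / 425 = 8.471 mm from the vertical weld.
Polar moment about centroid: J = I_x + I_y = [305³/12 + 2×60×152.5²] + [305×8.471² + 2(60³/12 + 60×21.53²)] = 5269000 mm³.
Direct shear f_v = P/L_w = 362×10³ / 425 = 851.8 N/mm (vertical).
Torsion M = P·e = 362×10³ × 135 = 48870000 N·mm.
Critical point at (x, y) = (51.53, 152.5) from centroid. f_tx = M·y/J = 1415 N/mm; f_ty = M·x/J = 478 N/mm.
Resultant f_max = √[f_tx² + (f_v + f_ty)²] = √[1415² + (851.8 + 478)²] = 1941 N/mm.
Capacity per unit length: φr_n = 0.75 × 0.6 × 490 × (0.707 × 12) = 1871 N/mm.
1941 > 1871 → NOT adequate.

f_max ≈ 1940 N/mm; NOT adequate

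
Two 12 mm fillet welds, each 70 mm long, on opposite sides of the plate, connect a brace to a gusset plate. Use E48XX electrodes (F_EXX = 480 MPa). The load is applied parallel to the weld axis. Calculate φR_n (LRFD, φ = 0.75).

φR_n ≈ 257 kN

Effective throat t_e = 0.707 × 12 = 8.484 mm.
Total length L = 140 mm; A_we = 8.484 × 140 = 1188 mm².
F_nw = 0.6 F_EXX = 0.6 × 480 = 288 MPa.
φR_n = 0.75 × 288 × 1188 × 10⁻³ = 256.6 kN.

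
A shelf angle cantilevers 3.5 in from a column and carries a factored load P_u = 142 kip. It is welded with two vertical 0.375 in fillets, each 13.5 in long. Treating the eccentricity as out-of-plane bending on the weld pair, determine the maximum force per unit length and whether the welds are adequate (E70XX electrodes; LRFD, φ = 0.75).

f_max ≈ 9.73 kip/in; NOT adequate

E70XX → F_EXX = 70 ksi.
L_w = 2 × 13.5 = 27 in; section modulus (unit throat) S = 2 × L²/6 = 60.75 in².
Direct shear f_v = P/L_w = 142/27 = 5.259 kip/in.
Moment M = P × e = 142 × 3.5 = 497 kip·in; bending f_b = M/S = 8.181 kip/in.
f_max = √(f_v² + f_b²) = √(5.259² + 8.181²) = 9.726 kip/in.
φr_n = 0.75 × 0.6 × 70 × (0.707 × 0.375) = 8.351 kip/in → NOT adequate.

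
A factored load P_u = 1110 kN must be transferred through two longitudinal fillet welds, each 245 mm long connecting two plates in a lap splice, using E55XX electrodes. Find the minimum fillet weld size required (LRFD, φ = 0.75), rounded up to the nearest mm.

E55XX → F_EXX = 550 MPa.
Total weld length L = 490 mm.
Required throat t_e = P_u / (φ × 0.6 F_EXX × L) = 1110 / (0.75 × 0.6 × 550 × 490 × 10⁻³) = 9.153 mm.
Required leg w = t_e / 0.707 = 12.95 mm → use 13 mm.

w = 13 mm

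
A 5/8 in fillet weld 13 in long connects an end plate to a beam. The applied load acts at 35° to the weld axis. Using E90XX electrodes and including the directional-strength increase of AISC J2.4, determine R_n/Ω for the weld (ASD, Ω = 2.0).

E90XX → F_EXX = 90 ksi.
t_e = 0.707 × 0.625 = 0.4419 in; A_we = 0.4419 × 13 = 5.744 in².
Directional factor: 1.0 + 0.5 sin^1.5(35°) = 1.217.
F_nw = 0.6 × 90 × 1.217 = 65.73 ksi.
R_n/Ω = (65.73 × 5.744) / 2.0 = 188.8 kip.

R_n/Ω ≈ 189 kip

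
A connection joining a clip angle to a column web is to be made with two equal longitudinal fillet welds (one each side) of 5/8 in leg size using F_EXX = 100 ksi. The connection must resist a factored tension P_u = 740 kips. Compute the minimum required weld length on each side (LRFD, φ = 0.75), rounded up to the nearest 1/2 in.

L = 19 in on each side

Throat t_e = 0.707 × 0.625 = 0.4419 in.
φr_n = 0.75 × 0.6 × 100 × 0.4419 = 19.88 kips/in.
L_req = P_u / φr_n = 740 / 19.88 = 37.22 in total.
Per side: 37.22 / 2 = 18.61 in.
Round up → use L = 19 in on each side.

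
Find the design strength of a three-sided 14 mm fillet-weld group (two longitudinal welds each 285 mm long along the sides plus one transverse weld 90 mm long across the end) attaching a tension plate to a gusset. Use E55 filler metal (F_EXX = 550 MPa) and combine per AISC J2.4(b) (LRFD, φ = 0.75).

φR_n ≈ 1620 kN

t_e = 0.707 × 14 = 9.898 mm.
R_nwl = 0.6 × 550 × 9.898 × 570 × 10⁻³ = 1862 kN (longitudinal, 2 welds).
R_nwt = 0.6 × 550 × 9.898 × 90 × 10⁻³ = 294 kN (transverse, base value).
(i) R_nwl + R_nwt = 2156 kN; (ii) 0.85 R_nwl + 1.5 R_nwt = 2023 kN.
R_n = max = 2156 kN [governs: (i)]; φR_n = 1617 kN.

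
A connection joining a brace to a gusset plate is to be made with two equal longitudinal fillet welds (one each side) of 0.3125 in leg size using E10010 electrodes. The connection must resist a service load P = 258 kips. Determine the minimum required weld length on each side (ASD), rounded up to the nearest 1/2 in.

L = 19.5 in on each side

E100XX → F_EXX = 100 ksi.
Throat t_e = 0.707 × 0.3125 = 0.2209 in.
r_n/Ω = (0.6 × 100 × 0.2209) / 2.0 = 6.628 kip/in.
L_req = P / (r_n/Ω) = 258 / 6.628 = 38.93 in total.
Per side: 38.93 / 2 = 19.46 in.
Round up → use L = 19.5 in on each side.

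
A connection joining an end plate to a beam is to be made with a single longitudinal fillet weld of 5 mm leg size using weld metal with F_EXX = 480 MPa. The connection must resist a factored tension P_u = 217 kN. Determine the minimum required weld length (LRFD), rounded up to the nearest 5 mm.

L = 285 mm

Throat t_e = 0.707 × 5 = 3.535 mm.
φr_n = 0.75 × 0.6 × 480 × 3.535 × 10⁻³ = 0.7636 kN/mm.
L_req = P_u / φr_n = 217 / 0.7636 = 284.2 mm total.
Round up → use L = 285 mm.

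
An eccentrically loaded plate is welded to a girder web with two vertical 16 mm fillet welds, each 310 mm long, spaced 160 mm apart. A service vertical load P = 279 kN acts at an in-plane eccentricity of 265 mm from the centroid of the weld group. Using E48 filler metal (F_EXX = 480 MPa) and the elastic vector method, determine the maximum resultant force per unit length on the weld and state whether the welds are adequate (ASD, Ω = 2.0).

Total weld length L_w = 620 mm. Treat welds as unit-width lines.
Polar moment about centroid: J = 2[d³/12 + d(b/2)²] = 2[310³/12 + 310×80²] = 8933000 mm³.
Direct shear f_v = P/L_w = 279×10³ / 620 = 450 N/mm (vertical).
Torsion M = P·e = 279×10³ × 265 = 73935000 N·mm.
Critical point at (x, y) = (80, 155) from centroid. f_tx = M·y/J = 1283 N/mm; f_ty = M·x/J = 662.1 N/mm.
Resultant f_max = √[f_tx² + (f_v + f_ty)²] = √[1283² + (450 + 662.1)²] = 1698 N/mm.
Capacity per unit length: r_n/Ω = (1/2.0) × 0.6 × 480 × (0.707 × 16) = 1629 N/mm.
1698 > 1629 → NOT adequate.

f_max ≈ 1700 N/mm; NOT adequate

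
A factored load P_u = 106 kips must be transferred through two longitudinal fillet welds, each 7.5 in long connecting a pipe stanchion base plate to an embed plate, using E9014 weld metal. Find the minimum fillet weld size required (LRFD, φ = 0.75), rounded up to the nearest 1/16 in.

w = 1/4 in

E90XX → F_EXX = 90 ksi.
Total weld length L = 15 in.
Required throat t_e = P_u / (φ × 0.6 F_EXX × L) = 106 / (0.75 × 0.6 × 90 × 15) = 0.1745 in.
Required leg w = t_e / 0.707 = 0.2468 in → use 1/4 in.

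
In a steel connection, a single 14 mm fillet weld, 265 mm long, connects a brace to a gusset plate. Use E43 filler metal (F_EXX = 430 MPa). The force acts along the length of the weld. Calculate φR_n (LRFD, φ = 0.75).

φR_n ≈ 508 kN

Effective throat t_e = 0.707 × 14 = 9.898 mm.
Total length L = 265 mm; A_we = 9.898 × 265 = 2623 mm².
F_nw = 0.6 F_EXX = 0.6 × 430 = 258 MPa.
φR_n = 0.75 × 258 × 2623 × 10⁻³ = 507.5 kN.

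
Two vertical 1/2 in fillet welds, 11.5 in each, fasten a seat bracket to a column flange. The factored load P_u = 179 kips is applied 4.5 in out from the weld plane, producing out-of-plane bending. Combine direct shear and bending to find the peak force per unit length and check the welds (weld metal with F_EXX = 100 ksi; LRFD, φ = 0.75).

L_w = 2 × 11.5 = 23 in; section modulus (unit throat) S = 2 × L²/6 = 44.08 in².
Direct shear f_v = P/L_w = 179/23 = 7.783 kip/in.
Moment M = P × e = 179 × 4.5 = 805.5 kip·in; bending f_b = M/S = 18.27 kip/in.
f_max = √(f_v² + f_b²) = √(7.783² + 18.27²) = 19.86 kip/in.
φr_n = 0.75 × 0.6 × 100 × (0.707 × 0.5) = 15.91 kip/in → NOT adequate.

f_max ≈ 19.9 kip/in; NOT adequate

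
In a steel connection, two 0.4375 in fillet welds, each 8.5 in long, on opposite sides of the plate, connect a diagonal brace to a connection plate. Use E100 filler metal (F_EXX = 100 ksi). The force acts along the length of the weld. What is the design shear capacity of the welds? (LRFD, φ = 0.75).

Effective throat t_e = 0.707 × 0.4375 = 0.3093 in.
Total length L = 17 in; A_we = 0.3093 × 17 = 5.258 in².
F_nw = 0.6 F_EXX = 0.6 × 100 = 60 ksi.
φR_n = 0.75 × 60 × 5.258 = 236.6 kip.

φR_n ≈ 237 kip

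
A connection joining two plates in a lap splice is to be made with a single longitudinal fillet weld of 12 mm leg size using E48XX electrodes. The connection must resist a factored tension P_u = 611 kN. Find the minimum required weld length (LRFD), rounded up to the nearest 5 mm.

E48XX → F_EXX = 480 MPa.
Throat t_e = 0.707 × 12 = 8.484 mm.
φr_n = 0.75 × 0.6 × 480 × 8.484 × 10⁻³ = 1.833 kN/mm.
L_req = P_u / φr_n = 611 / 1.833 = 333.4 mm total.
Round up → use L = 335 mm.

L = 335 mm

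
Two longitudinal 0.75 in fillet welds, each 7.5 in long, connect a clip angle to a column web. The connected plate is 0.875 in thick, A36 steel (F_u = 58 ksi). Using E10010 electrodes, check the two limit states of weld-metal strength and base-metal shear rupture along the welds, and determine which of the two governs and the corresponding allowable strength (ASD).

E100XX → F_EXX = 100 ksi.
t_e = 0.707 × 0.75 = 0.5302 in; L = 15 in.
Weld metal: R_n/Ω = (1/2.0) × 0.6 × 100 × 0.5302 × 15 = 238.6 kips.
Base metal (shear rupture): R_n/Ω = (1/2.0) × 0.6 × 58 × 0.875 × 15 = 228.4 kips.
Governing: base-metal shear rupture.

R_n/Ω ≈ 228 kips (base-metal shear rupture governs)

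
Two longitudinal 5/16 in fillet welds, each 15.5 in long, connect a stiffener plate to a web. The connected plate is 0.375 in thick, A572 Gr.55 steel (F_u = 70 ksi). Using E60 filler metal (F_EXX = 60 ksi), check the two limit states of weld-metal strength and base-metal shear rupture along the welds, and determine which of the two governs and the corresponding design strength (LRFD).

φR_n ≈ 185 kip (weld metal governs)

t_e = 0.707 × 0.3125 = 0.2209 in; L = 31 in.
Weld metal: φR_n = 0.75 × 0.6 × 60 × 0.2209 × 31 = 184.9 kip.
Base metal (shear rupture): φR_n = 0.75 × 0.6 × 70 × 0.375 × 31 = 366.2 kip.
Governing: weld metal.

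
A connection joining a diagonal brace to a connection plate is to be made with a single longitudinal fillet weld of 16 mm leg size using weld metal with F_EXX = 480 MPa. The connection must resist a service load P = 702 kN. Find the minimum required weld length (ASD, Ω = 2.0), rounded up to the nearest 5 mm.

Throat t_e = 0.707 × 16 = 11.31 mm.
r_n/Ω = (0.6 × 480 × 11.31) / 2.0 = 1629 N/mm = 1.629 kN/mm.
L_req = P / (r_n/Ω) = 702 / 1.629 = 431 mm total.
Round up → use L = 435 mm.

L = 435 mm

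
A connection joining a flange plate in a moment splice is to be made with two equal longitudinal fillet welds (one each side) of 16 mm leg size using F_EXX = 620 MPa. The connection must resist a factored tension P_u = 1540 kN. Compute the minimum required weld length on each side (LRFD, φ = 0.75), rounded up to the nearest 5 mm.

L = 245 mm on each side

Throat t_e = 0.707 × 16 = 11.31 mm.
φr_n = 0.75 × 0.6 × 620 × 11.31 × 10⁻³ = 3.156 kN/mm.
L_req = P_u / φr_n = 1540 / 3.156 = 488 mm total.
Per side: 488 / 2 = 244 mm.
Round up → use L = 245 mm on each side.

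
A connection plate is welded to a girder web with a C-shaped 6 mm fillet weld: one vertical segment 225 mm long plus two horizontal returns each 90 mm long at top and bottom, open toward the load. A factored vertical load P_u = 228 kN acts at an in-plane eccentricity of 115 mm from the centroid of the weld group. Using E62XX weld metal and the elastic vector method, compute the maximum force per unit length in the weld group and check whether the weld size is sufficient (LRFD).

f_max ≈ 1360 N/mm; NOT adequate

E62XX → F_EXX = 620 MPa.
Total weld length L_w = 405 mm. Treat welds as unit-width lines.
Centroid: x̄ = 2×90×45 / 405 = 20 mm from the vertical weld.
Polar moment about centroid: J = I_x + I_y = [225³/12 + 2×90×112.5²] + [225×20² + 2(90³/12 + 90×25²)] = 3551000 mm³.
Direct shear f_v = P/L_w = 228×10³ / 405 = 563 N/mm (vertical).
Torsion M = P·e = 228×10³ × 115 = 26220000 N·mm.
Critical point at (x, y) = (70, 112.5) from centroid. f_tx = M·y/J = 830.6 N/mm; f_ty = M·x/J = 516.8 N/mm.
Resultant f_max = √[f_tx² + (f_v + f_ty)²] = √[830.6² + (563 + 516.8)²] = 1362 N/mm.
Capacity per unit length: φr_n = 0.75 × 0.6 × 620 × (0.707 × 6) = 1184 N/mm.
1362 > 1184 → NOT adequate.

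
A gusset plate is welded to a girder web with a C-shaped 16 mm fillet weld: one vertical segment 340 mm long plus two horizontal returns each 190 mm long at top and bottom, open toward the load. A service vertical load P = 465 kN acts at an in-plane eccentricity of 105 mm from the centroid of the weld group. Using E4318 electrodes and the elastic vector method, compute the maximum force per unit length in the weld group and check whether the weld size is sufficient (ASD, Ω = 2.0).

f_max ≈ 1160 N/mm; adequate

E43XX → F_EXX = 430 MPa.
Total weld length L_w = 720 mm. Treat welds as unit-width lines.
Centroid: x̄ = 2×190×95 / 720 = 50.14 mm from the vertical weld.
Polar moment about centroid: J = I_x + I_y = [340³/12 + 2×190×170²] + [340×50.14² + 2(190³/12 + 190×44.86²)] = 17020000 mm³.
Direct shear f_v = P/L_w = 465×10³ / 720 = 645.8 N/mm (vertical).
Torsion M = P·e = 465×10³ × 105 = 48825000 N·mm.
Critical point at (x, y) = (139.9, 170) from centroid. f_tx = M·y/J = 487.7 N/mm; f_ty = M·x/J = 401.2 N/mm.
Resultant f_max = √[f_tx² + (f_v + f_ty)²] = √[487.7² + (645.8 + 401.2)²] = 1155 N/mm.
Capacity per unit length: r_n/Ω = (1/2.0) × 0.6 × 430 × (0.707 × 16) = 1459 N/mm.
1155 ≤ 1459 → adequate.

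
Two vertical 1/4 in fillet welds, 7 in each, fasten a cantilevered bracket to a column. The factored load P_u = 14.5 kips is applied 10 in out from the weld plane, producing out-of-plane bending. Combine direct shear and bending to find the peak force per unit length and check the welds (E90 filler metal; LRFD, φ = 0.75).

E90XX → F_EXX = 90 ksi.
L_w = 2 × 7 = 14 in; section modulus (unit throat) S = 2 × L²/6 = 16.33 in².
Direct shear f_v = P/L_w = 14.5/14 = 1.036 kip/in.
Moment M = P × e = 14.5 × 10 = 145 kip·in; bending f_b = M/S = 8.878 kip/in.
f_max = √(f_v² + f_b²) = √(1.036² + 8.878²) = 8.938 kip/in.
φr_n = 0.75 × 0.6 × 90 × (0.707 × 0.25) = 7.158 kip/in → NOT adequate.

f_max ≈ 8.94 kip/in; NOT adequate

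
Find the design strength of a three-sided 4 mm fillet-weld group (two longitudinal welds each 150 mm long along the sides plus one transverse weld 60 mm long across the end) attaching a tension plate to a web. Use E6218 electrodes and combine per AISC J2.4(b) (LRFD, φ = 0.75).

φR_n ≈ 284 kN

E62XX → F_EXX = 620 MPa.
t_e = 0.707 × 4 = 2.828 mm.
R_nwl = 0.6 × 620 × 2.828 × 300 × 10⁻³ = 315.6 kN (longitudinal, 2 welds).
R_nwt = 0.6 × 620 × 2.828 × 60 × 10⁻³ = 63.12 kN (transverse, base value).
(i) R_nwl + R_nwt = 378.7 kN; (ii) 0.85 R_nwl + 1.5 R_nwt = 362.9 kN.
R_n = max = 378.7 kN [governs: (i)]; φR_n = 284 kN.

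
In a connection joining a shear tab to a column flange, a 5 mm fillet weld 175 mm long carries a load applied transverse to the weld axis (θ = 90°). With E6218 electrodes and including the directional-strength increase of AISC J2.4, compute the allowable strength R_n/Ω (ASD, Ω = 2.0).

E62XX → F_EXX = 620 MPa.
t_e = 0.707 × 5 = 3.535 mm; A_we = 3.535 × 175 = 618.6 mm².
Directional factor: 1.0 + 0.5 sin^1.5(90°) = 1.5.
F_nw = 0.6 × 620 × 1.5 = 558 MPa.
R_n/Ω = (558 × 618.6) / 2.0 × 10⁻³ = 172.6 kN.

R_n/Ω ≈ 173 kN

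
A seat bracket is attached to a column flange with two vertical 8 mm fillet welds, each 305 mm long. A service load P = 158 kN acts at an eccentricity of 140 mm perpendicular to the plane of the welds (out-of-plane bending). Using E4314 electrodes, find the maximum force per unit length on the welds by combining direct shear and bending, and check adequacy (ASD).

E43XX → F_EXX = 430 MPa.
L_w = 2 × 305 = 610 mm; section modulus (unit throat) S = 2 × L²/6 = 31010 mm².
Direct shear f_v = P/L_w = 158×10³/610 = 259 N/mm.
Moment M = P × e = 158×10³ × 140 = 22120000 N·mm; bending f_b = M/S = 713.4 N/mm.
f_max = √(f_v² + f_b²) = √(259² + 713.4²) = 758.9 N/mm.
r_n/Ω = (1/2.0) × 0.6 × 430 × (0.707 × 8) = 729.6 N/mm → NOT adequate.

f_max ≈ 759 N/mm; NOT adequate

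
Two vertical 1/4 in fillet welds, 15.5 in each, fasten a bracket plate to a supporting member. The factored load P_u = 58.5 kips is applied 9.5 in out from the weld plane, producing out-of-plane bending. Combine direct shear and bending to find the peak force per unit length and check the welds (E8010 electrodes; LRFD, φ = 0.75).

E80XX → F_EXX = 80 ksi.
L_w = 2 × 15.5 = 31 in; section modulus (unit throat) S = 2 × L²/6 = 80.08 in².
Direct shear f_v = P/L_w = 58.5/31 = 1.887 kip/in.
Moment M = P × e = 58.5 × 9.5 = 555.75 kip·in; bending f_b = M/S = 6.94 kip/in.
f_max = √(f_v² + f_b²) = √(1.887² + 6.94²) = 7.192 kip/in.
φr_n = 0.75 × 0.6 × 80 × (0.707 × 0.25) = 6.363 kip/in → NOT adequate.

f_max ≈ 7.19 kip/in; NOT adequate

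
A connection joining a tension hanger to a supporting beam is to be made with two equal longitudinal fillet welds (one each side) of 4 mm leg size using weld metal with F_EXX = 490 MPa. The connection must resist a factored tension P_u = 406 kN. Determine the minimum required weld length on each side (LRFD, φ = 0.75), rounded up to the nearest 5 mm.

Throat t_e = 0.707 × 4 = 2.828 mm.
φr_n = 0.75 × 0.6 × 490 × 2.828 × 10⁻³ = 0.6236 kN/mm.
L_req = P_u / φr_n = 406 / 0.6236 = 651.1 mm total.
Per side: 651.1 / 2 = 325.5 mm.
Round up → use L = 330 mm on each side.

L = 330 mm on each side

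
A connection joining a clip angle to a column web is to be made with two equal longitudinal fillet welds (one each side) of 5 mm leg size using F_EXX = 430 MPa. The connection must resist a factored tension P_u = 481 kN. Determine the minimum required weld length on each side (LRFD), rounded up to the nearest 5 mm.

Throat t_e = 0.707 × 5 = 3.535 mm.
φr_n = 0.75 × 0.6 × 430 × 3.535 × 10⁻³ = 0.684 kN/mm.
L_req = P_u / φr_n = 481 / 0.684 = 703.2 mm total.
Per side: 703.2 / 2 = 351.6 mm.
Round up → use L = 355 mm on each side.

L = 355 mm on each side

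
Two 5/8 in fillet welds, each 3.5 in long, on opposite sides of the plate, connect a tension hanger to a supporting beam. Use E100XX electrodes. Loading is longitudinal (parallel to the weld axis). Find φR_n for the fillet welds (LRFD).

E100XX → F_EXX = 100 ksi.
Effective throat t_e = 0.707 × 0.625 = 0.4419 in.
Total length L = 7 in; A_we = 0.4419 × 7 = 3.093 in².
F_nw = 0.6 F_EXX = 0.6 × 100 = 60 ksi.
φR_n = 0.75 × 60 × 3.093 = 139.2 kip.

φR_n ≈ 139 kip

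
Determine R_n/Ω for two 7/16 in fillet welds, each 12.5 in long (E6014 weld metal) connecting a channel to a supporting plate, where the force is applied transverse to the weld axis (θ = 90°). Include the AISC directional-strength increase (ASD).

E60XX → F_EXX = 60 ksi.
t_e = 0.707 × 0.4375 = 0.3093 in; A_we = 0.3093 × 25 = 7.733 in².
Directional factor: 1.0 + 0.5 sin^1.5(90°) = 1.5.
F_nw = 0.6 × 60 × 1.5 = 54 ksi.
R_n/Ω = (54 × 7.733) / 2.0 = 208.8 kip.

R_n/Ω ≈ 209 kip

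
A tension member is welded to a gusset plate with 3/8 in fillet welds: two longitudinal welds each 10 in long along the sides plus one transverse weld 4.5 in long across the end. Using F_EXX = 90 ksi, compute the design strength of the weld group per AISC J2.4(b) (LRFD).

φR_n ≈ 263 kip

t_e = 0.707 × 0.375 = 0.2651 in.
R_nwl = 0.6 × 90 × 0.2651 × 20 = 286.3 kip (longitudinal, 2 welds).
R_nwt = 0.6 × 90 × 0.2651 × 4.5 = 64.43 kip (transverse, base value).
(i) R_nwl + R_nwt = 350.8 kip; (ii) 0.85 R_nwl + 1.5 R_nwt = 340 kip.
R_n = max = 350.8 kip [governs: (i)]; φR_n = 263.1 kip.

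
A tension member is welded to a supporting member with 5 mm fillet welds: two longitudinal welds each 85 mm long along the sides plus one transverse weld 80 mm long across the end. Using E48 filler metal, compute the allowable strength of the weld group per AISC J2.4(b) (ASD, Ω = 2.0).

E48XX → F_EXX = 480 MPa.
t_e = 0.707 × 5 = 3.535 mm.
R_nwl = 0.6 × 480 × 3.535 × 170 × 10⁻³ = 173.1 kN (longitudinal, 2 welds).
R_nwt = 0.6 × 480 × 3.535 × 80 × 10⁻³ = 81.45 kN (transverse, base value).
(i) R_nwl + R_nwt = 254.5 kN; (ii) 0.85 R_nwl + 1.5 R_nwt = 269.3 kN.
R_n = max = 269.3 kN [governs: (ii)]; R_n/Ω = 134.6 kN.

R_n/Ω ≈ 135 kN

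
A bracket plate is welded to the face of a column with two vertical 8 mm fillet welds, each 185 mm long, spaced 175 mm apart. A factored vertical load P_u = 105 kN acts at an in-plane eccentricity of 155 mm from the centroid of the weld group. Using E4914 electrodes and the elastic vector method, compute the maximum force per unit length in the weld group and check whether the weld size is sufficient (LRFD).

E49XX → F_EXX = 490 MPa.
Total weld length L_w = 370 mm. Treat welds as unit-width lines.
Polar moment about centroid: J = 2[d³/12 + d(b/2)²] = 2[185³/12 + 185×87.5²] = 3888000 mm³.
Direct shear f_v = P/L_w = 105×10³ / 370 = 283.8 N/mm (vertical).
Torsion M = P·e = 105×10³ × 155 = 16275000 N·mm.
Critical point at (x, y) = (87.5, 92.5) from centroid. f_tx = M·y/J = 387.2 N/mm; f_ty = M·x/J = 366.3 N/mm.
Resultant f_max = √[f_tx² + (f_v + f_ty)²] = √[387.2² + (283.8 + 366.3)²] = 756.6 N/mm.
Capacity per unit length: φr_n = 0.75 × 0.6 × 490 × (0.707 × 8) = 1247 N/mm.
756.6 ≤ 1247 → adequate.

f_max ≈ 757 N/mm; adequate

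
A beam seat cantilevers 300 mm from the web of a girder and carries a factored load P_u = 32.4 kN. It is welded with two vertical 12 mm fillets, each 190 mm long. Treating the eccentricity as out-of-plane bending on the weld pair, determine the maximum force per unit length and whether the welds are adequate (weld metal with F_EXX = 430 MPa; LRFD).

f_max ≈ 812 N/mm; adequate

L_w = 2 × 190 = 380 mm; section modulus (unit throat) S = 2 × L²/6 = 12030 mm².
Direct shear f_v = P/L_w = 32.4×10³/380 = 85.26 N/mm.
Moment M = P × e = 32.4×10³ × 300 = 9720000 N·mm; bending f_b = M/S = 807.8 N/mm.
f_max = √(f_v² + f_b²) = √(85.26² + 807.8²) = 812.2 N/mm.
φr_n = 0.75 × 0.6 × 430 × (0.707 × 12) = 1642 N/mm → adequate.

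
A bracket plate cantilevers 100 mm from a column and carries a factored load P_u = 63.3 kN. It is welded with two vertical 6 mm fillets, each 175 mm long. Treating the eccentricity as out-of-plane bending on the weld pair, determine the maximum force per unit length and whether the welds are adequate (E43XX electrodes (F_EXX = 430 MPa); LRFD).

L_w = 2 × 175 = 350 mm; section modulus (unit throat) S = 2 × L²/6 = 10210 mm².
Direct shear f_v = P/L_w = 63.3×10³/350 = 180.9 N/mm.
Moment M = P × e = 63.3×10³ × 100 = 6330000 N·mm; bending f_b = M/S = 620.1 N/mm.
f_max = √(f_v² + f_b²) = √(180.9² + 620.1²) = 645.9 N/mm.
φr_n = 0.75 × 0.6 × 430 × (0.707 × 6) = 820.8 N/mm → adequate.

f_max ≈ 646 N/mm; adequate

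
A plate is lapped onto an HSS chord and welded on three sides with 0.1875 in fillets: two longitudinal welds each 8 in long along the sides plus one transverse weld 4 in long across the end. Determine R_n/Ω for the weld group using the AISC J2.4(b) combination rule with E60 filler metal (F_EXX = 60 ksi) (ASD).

t_e = 0.707 × 0.1875 = 0.1326 in.
R_nwl = 0.6 × 60 × 0.1326 × 16 = 76.36 kip (longitudinal, 2 welds).
R_nwt = 0.6 × 60 × 0.1326 × 4 = 19.09 kip (transverse, base value).
(i) R_nwl + R_nwt = 95.44 kip; (ii) 0.85 R_nwl + 1.5 R_nwt = 93.54 kip.
R_n = max = 95.44 kip [governs: (i)]; R_n/Ω = 47.72 kip.

R_n/Ω ≈ 47.7 kip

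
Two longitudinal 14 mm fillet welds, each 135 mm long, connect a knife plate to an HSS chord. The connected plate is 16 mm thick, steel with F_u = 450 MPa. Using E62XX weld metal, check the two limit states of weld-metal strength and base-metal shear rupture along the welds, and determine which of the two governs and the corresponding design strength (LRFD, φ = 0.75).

E62XX → F_EXX = 620 MPa.
t_e = 0.707 × 14 = 9.898 mm; L = 270 mm.
Weld metal: φR_n = 0.75 × 0.6 × 620 × 9.898 × 270 × 10⁻³ = 745.6 kN.
Base metal (shear rupture): φR_n = 0.75 × 0.6 × 450 × 16 × 270 × 10⁻³ = 874.8 kN.
Governing: weld metal.

φR_n ≈ 746 kN (weld metal governs)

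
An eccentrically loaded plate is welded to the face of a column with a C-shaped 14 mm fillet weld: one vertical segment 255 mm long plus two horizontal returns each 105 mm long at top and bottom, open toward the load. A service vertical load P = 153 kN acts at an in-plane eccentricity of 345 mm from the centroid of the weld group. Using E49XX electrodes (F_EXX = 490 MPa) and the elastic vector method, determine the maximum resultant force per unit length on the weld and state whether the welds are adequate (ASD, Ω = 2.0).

f_max ≈ 1700 N/mm; NOT adequate

Total weld length L_w = 465 mm. Treat welds as unit-width lines.
Centroid: x̄ = 2×105×52.5 / 465 = 23.71 mm from the vertical weld.
Polar moment about centroid: J = I_x + I_y = [255³/12 + 2×105×127.5²] + [255×23.71² + 2(105³/12 + 105×28.79²)] = 5306000 mm³.
Direct shear f_v = P/L_w = 153×10³ / 465 = 329 N/mm (vertical).
Torsion M = P·e = 153×10³ × 345 = 52785000 N·mm.
Critical point at (x, y) = (81.29, 127.5) from centroid. f_tx = M·y/J = 1268 N/mm; f_ty = M·x/J = 808.7 N/mm.
Resultant f_max = √[f_tx² + (f_v + f_ty)²] = √[1268² + (329 + 808.7)²] = 1704 N/mm.
Capacity per unit length: r_n/Ω = (1/2.0) × 0.6 × 490 × (0.707 × 14) = 1455 N/mm.
1704 > 1455 → NOT adequate.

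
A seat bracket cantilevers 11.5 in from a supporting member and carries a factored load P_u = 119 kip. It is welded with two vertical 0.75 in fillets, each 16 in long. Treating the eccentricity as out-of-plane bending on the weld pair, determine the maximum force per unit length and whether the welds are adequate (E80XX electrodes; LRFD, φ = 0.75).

E80XX → F_EXX = 80 ksi.
L_w = 2 × 16 = 32 in; section modulus (unit throat) S = 2 × L²/6 = 85.33 in².
Direct shear f_v = P/L_w = 119/32 = 3.719 kip/in.
Moment M = P × e = 119 × 11.5 = 1368.5 kip·in; bending f_b = M/S = 16.04 kip/in.
f_max = √(f_v² + f_b²) = √(3.719² + 16.04²) = 16.46 kip/in.
φr_n = 0.75 × 0.6 × 80 × (0.707 × 0.75) = 19.09 kip/in → adequate.

f_max ≈ 16.5 kip/in; adequate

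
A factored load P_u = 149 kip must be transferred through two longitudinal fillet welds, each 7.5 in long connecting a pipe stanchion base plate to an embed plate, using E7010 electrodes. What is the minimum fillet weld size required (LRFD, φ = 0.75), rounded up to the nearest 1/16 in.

w = 1/2 in

E70XX → F_EXX = 70 ksi.
Total weld length L = 15 in.
Required throat t_e = P_u / (φ × 0.6 F_EXX × L) = 149 / (0.75 × 0.6 × 70 × 15) = 0.3153 in.
Required leg w = t_e / 0.707 = 0.446 in → use 1/2 in.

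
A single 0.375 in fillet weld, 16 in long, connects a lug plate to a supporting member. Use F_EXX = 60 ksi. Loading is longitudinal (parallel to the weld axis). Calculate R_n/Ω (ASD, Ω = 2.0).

R_n/Ω ≈ 76.4 kips

Effective throat t_e = 0.707 × 0.375 = 0.2651 in.
Total length L = 16 in; A_we = 0.2651 × 16 = 4.242 in².
F_nw = 0.6 F_EXX = 0.6 × 60 = 36 ksi.
R_n = 36 × 4.242 = 152.7 kips; R_n/Ω = 152.7/2.0 = 76.36 kips.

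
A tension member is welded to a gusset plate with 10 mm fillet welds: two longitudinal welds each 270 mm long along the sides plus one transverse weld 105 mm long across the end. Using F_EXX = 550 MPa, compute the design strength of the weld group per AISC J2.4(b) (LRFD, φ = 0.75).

φR_n ≈ 1130 kN

t_e = 0.707 × 10 = 7.07 mm.
R_nwl = 0.6 × 550 × 7.07 × 540 × 10⁻³ = 1260 kN (longitudinal, 2 welds).
R_nwt = 0.6 × 550 × 7.07 × 105 × 10⁻³ = 245 kN (transverse, base value).
(i) R_nwl + R_nwt = 1505 kN; (ii) 0.85 R_nwl + 1.5 R_nwt = 1438 kN.
R_n = max = 1505 kN [governs: (i)]; φR_n = 1129 kN.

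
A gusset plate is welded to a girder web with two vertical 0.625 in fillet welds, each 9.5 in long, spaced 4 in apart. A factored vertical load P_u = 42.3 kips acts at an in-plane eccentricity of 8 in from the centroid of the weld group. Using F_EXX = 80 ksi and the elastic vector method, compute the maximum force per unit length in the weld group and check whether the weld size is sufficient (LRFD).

Total weld length L_w = 19 in. Treat welds as unit-width lines.
Polar moment about centroid: J = 2[d³/12 + d(b/2)²] = 2[9.5³/12 + 9.5×2²] = 218.9 in³.
Direct shear f_v = P/L_w = 42.3 / 19 = 2.226 kip/in (vertical).
Torsion M = P·e = 42.3 × 8 = 338.4 kip·in.
Critical point at (x, y) = (2, 4.75) from centroid. f_tx = M·y/J = 7.343 kip/in; f_ty = M·x/J = 3.092 kip/in.
Resultant f_max = √[f_tx² + (f_v + f_ty)²] = √[7.343² + (2.226 + 3.092)²] = 9.067 kip/in.
Capacity per unit length: φr_n = 0.75 × 0.6 × 80 × (0.707 × 0.625) = 15.91 kip/in.
9.067 ≤ 15.91 → adequate.

f_max ≈ 9.07 kip/in; adequate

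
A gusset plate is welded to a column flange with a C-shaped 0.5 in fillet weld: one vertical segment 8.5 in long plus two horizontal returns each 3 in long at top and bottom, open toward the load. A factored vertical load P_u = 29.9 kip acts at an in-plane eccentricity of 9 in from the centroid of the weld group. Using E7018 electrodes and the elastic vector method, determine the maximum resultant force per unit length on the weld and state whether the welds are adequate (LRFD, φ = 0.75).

f_max ≈ 8.81 kip/in; adequate

E70XX → F_EXX = 70 ksi.
Total weld length L_w = 14.5 in. Treat welds as unit-width lines.
Centroid: x̄ = 2×3×1.5 / 14.5 = 0.6207 in from the vertical weld.
Polar moment about centroid: J = I_x + I_y = [8.5³/12 + 2×3×4.25²] + [8.5×0.6207² + 2(3³/12 + 3×0.8793²)] = 172 in³.
Direct shear f_v = P/L_w = 29.9 / 14.5 = 2.062 kip/in (vertical).
Torsion M = P·e = 29.9 × 9 = 269.1 kip·in.
Critical point at (x, y) = (2.379, 4.25) from centroid. f_tx = M·y/J = 6.651 kip/in; f_ty = M·x/J = 3.723 kip/in.
Resultant f_max = √[f_tx² + (f_v + f_ty)²] = √[6.651² + (2.062 + 3.723)²] = 8.815 kip/in.
Capacity per unit length: φr_n = 0.75 × 0.6 × 70 × (0.707 × 0.5) = 11.14 kip/in.
8.815 ≤ 11.14 → adequate.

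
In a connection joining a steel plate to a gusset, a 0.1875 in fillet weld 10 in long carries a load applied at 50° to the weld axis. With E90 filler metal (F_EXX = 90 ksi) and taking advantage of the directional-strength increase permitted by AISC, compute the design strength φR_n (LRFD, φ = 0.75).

φR_n ≈ 71.7 kips

t_e = 0.707 × 0.1875 = 0.1326 in; A_we = 0.1326 × 10 = 1.326 in².
Directional factor: 1.0 + 0.5 sin^1.5(50°) = 1.335.
F_nw = 0.6 × 90 × 1.335 = 72.1 ksi.
φR_n = 0.75 × 72.1 × 1.326 = 71.69 kips.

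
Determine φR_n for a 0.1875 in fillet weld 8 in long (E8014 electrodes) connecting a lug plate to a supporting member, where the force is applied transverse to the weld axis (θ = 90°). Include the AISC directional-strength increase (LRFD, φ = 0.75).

E80XX → F_EXX = 80 ksi.
t_e = 0.707 × 0.1875 = 0.1326 in; A_we = 0.1326 × 8 = 1.06 in².
Directional factor: 1.0 + 0.5 sin^1.5(90°) = 1.5.
F_nw = 0.6 × 80 × 1.5 = 72 ksi.
φR_n = 0.75 × 72 × 1.06 = 57.27 kip.

φR_n ≈ 57.3 kip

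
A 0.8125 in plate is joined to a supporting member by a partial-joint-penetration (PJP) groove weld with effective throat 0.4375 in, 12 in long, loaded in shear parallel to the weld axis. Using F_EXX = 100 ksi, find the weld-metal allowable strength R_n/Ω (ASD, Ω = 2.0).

R_n/Ω ≈ 158 kips

Effective throat (given) t_e = 0.4375 in.
A_we = 0.4375 × 12 = 5.25 in².
F_nw = 0.6 F_EXX = 60 ksi.
R_n/Ω = (60 × 5.25) / 2.0 = 157.5 kips.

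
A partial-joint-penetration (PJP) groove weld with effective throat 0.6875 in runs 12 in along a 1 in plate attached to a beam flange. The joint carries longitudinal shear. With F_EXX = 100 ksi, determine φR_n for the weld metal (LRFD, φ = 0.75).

φR_n ≈ 371 kip

Effective throat (given) t_e = 0.6875 in.
A_we = 0.6875 × 12 = 8.25 in².
F_nw = 0.6 F_EXX = 60 ksi.
φR_n = 0.75 × 60 × 8.25 = 371.2 kip.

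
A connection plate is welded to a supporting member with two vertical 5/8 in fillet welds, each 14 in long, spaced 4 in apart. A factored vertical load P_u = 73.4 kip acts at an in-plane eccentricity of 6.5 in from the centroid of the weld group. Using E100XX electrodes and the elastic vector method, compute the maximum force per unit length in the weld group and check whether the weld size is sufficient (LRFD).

E100XX → F_EXX = 100 ksi.
Total weld length L_w = 28 in. Treat welds as unit-width lines.
Polar moment about centroid: J = 2[d³/12 + d(b/2)²] = 2[14³/12 + 14×2²] = 569.3 in³.
Direct shear f_v = P/L_w = 73.4 / 28 = 2.621 kip/in (vertical).
Torsion M = P·e = 73.4 × 6.5 = 477.1 kip·in.
Critical point at (x, y) = (2, 7) from centroid. f_tx = M·y/J = 5.866 kip/in; f_ty = M·x/J = 1.676 kip/in.
Resultant f_max = √[f_tx² + (f_v + f_ty)²] = √[5.866² + (2.621 + 1.676)²] = 7.272 kip/in.
Capacity per unit length: φr_n = 0.75 × 0.6 × 100 × (0.707 × 0.625) = 19.88 kip/in.
7.272 ≤ 19.88 → adequate.

f_max ≈ 7.27 kip/in; adequate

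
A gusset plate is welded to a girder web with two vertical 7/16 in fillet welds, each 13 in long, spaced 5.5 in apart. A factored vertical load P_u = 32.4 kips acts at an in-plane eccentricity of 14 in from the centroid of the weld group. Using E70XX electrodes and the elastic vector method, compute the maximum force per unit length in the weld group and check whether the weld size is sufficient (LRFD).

f_max ≈ 6.28 kip/in; adequate

E70XX → F_EXX = 70 ksi.
Total weld length L_w = 26 in. Treat welds as unit-width lines.
Polar moment about centroid: J = 2[d³/12 + d(b/2)²] = 2[13³/12 + 13×2.75²] = 562.8 in³.
Direct shear f_v = P/L_w = 32.4 / 26 = 1.246 kip/in (vertical).
Torsion M = P·e = 32.4 × 14 = 453.6 kip·in.
Critical point at (x, y) = (2.75, 6.5) from centroid. f_tx = M·y/J = 5.239 kip/in; f_ty = M·x/J = 2.216 kip/in.
Resultant f_max = √[f_tx² + (f_v + f_ty)²] = √[5.239² + (1.246 + 2.216)²] = 6.28 kip/in.
Capacity per unit length: φr_n = 0.75 × 0.6 × 70 × (0.707 × 0.4375) = 9.743 kip/in.
6.28 ≤ 9.743 → adequate.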